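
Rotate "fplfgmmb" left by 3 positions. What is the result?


Input: "fplfgmmb", rotate left by 3
First 3 characters: "fpl"
Remaining characters: "fgmmb"
Concatenate remaining + first: "fgmmb" + "fpl" = "fgmmbfpl"

fgmmbfpl


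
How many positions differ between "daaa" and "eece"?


Comparing "daaa" and "eece" position by position:
  Position 0: 'd' vs 'e' => DIFFER
  Position 1: 'a' vs 'e' => DIFFER
  Position 2: 'a' vs 'c' => DIFFER
  Position 3: 'a' vs 'e' => DIFFER
Positions that differ: 4

4


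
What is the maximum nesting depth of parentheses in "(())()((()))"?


Input: "(())()((()))"
Tracking depth:
  Position 0 '(': depth becomes 1
  Position 1 '(': depth becomes 2
  Position 2 ')': depth becomes 1
  Position 3 ')': depth becomes 0
  Position 4 '(': depth becomes 1
  Position 5 ')': depth becomes 0
  Position 6 '(': depth becomes 1
  Position 7 '(': depth becomes 2
  Position 8 '(': depth becomes 3
  Position 9 ')': depth becomes 2
  Position 10 ')': depth becomes 1
  Position 11 ')': depth becomes 0
Maximum depth reached: 3

3


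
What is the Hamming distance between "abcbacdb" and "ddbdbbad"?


Comparing "abcbacdb" and "ddbdbbad" position by position:
  Position 0: 'a' vs 'd' => differ
  Position 1: 'b' vs 'd' => differ
  Position 2: 'c' vs 'b' => differ
  Position 3: 'b' vs 'd' => differ
  Position 4: 'a' vs 'b' => differ
  Position 5: 'c' vs 'b' => differ
  Position 6: 'd' vs 'a' => differ
  Position 7: 'b' vs 'd' => differ
Total differences (Hamming distance): 8

8


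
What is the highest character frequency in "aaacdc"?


Input: aaacdc
Character counts:
  'a': 3
  'c': 2
  'd': 1
Maximum frequency: 3

3


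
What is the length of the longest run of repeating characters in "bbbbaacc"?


Input: "bbbbaacc"
Scanning for longest run:
  Position 1 ('b'): continues run of 'b', length=2
  Position 2 ('b'): continues run of 'b', length=3
  Position 3 ('b'): continues run of 'b', length=4
  Position 4 ('a'): new char, reset run to 1
  Position 5 ('a'): continues run of 'a', length=2
  Position 6 ('c'): new char, reset run to 1
  Position 7 ('c'): continues run of 'c', length=2
Longest run: 'b' with length 4

4


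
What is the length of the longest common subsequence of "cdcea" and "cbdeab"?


LCS of "cdcea" and "cbdeab"
DP table:
           c    b    d    e    a    b
      0    0    0    0    0    0    0
  c   0    1    1    1    1    1    1
  d   0    1    1    2    2    2    2
  c   0    1    1    2    2    2    2
  e   0    1    1    2    3    3    3
  a   0    1    1    2    3    4    4
LCS length = dp[5][6] = 4

4


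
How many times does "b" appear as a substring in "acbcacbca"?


Searching for "b" in "acbcacbca"
Scanning each position:
  Position 0: "a" => no
  Position 1: "c" => no
  Position 2: "b" => MATCH
  Position 3: "c" => no
  Position 4: "a" => no
  Position 5: "c" => no
  Position 6: "b" => MATCH
  Position 7: "c" => no
  Position 8: "a" => no
Total occurrences: 2

2


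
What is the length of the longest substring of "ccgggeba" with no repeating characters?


Input: "ccgggeba"
Sliding window (track last position of each char):
  Position 0 ('c'): window [0,0] length 1 -- new best
  Position 1 ('c'): repeat (last at 0), move window start to 1
  Position 1 ('c'): window [1,1] length 1
  Position 2 ('g'): window [1,2] length 2 -- new best
  Position 3 ('g'): repeat (last at 2), move window start to 3
  Position 3 ('g'): window [3,3] length 1
  Position 4 ('g'): repeat (last at 3), move window start to 4
  Position 4 ('g'): window [4,4] length 1
  Position 5 ('e'): window [4,5] length 2
  Position 6 ('b'): window [4,6] length 3 -- new best
  Position 7 ('a'): window [4,7] length 4 -- new best
Longest substring with no repeats: "geba" with length 4

4


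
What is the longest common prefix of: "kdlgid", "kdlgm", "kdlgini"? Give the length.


Words: kdlgid, kdlgm, kdlgini
  Position 0: all 'k' => match
  Position 1: all 'd' => match
  Position 2: all 'l' => match
  Position 3: all 'g' => match
  Position 4: ('i', 'm', 'i') => mismatch, stop
LCP = "kdlg" (length 4)

4


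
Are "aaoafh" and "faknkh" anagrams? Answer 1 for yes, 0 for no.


Strings: "aaoafh", "faknkh"
Sorted first:  aaafho
Sorted second: afhkkn
Differ at position 1: 'a' vs 'f' => not anagrams

0


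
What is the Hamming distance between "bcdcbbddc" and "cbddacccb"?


Comparing "bcdcbbddc" and "cbddacccb" position by position:
  Position 0: 'b' vs 'c' => differ
  Position 1: 'c' vs 'b' => differ
  Position 2: 'd' vs 'd' => same
  Position 3: 'c' vs 'd' => differ
  Position 4: 'b' vs 'a' => differ
  Position 5: 'b' vs 'c' => differ
  Position 6: 'd' vs 'c' => differ
  Position 7: 'd' vs 'c' => differ
  Position 8: 'c' vs 'b' => differ
Total differences (Hamming distance): 8

8


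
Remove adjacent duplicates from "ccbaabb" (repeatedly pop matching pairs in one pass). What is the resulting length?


Input: ccbaabb
Stack-based adjacent duplicate removal:
  Read 'c': push. Stack: c
  Read 'c': matches stack top 'c' => pop. Stack: (empty)
  Read 'b': push. Stack: b
  Read 'a': push. Stack: ba
  Read 'a': matches stack top 'a' => pop. Stack: b
  Read 'b': matches stack top 'b' => pop. Stack: (empty)
  Read 'b': push. Stack: b
Final stack: "b" (length 1)

1


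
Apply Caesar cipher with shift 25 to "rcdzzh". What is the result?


Caesar cipher: shift "rcdzzh" by 25
  'r' (pos 17) + 25 = pos 16 = 'q'
  'c' (pos 2) + 25 = pos 1 = 'b'
  'd' (pos 3) + 25 = pos 2 = 'c'
  'z' (pos 25) + 25 = pos 24 = 'y'
  'z' (pos 25) + 25 = pos 24 = 'y'
  'h' (pos 7) + 25 = pos 6 = 'g'
Result: qbcyyg

qbcyyg


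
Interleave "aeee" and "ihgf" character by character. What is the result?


Interleaving "aeee" and "ihgf":
  Position 0: 'a' from first, 'i' from second => "ai"
  Position 1: 'e' from first, 'h' from second => "eh"
  Position 2: 'e' from first, 'g' from second => "eg"
  Position 3: 'e' from first, 'f' from second => "ef"
Result: aiehegef

aiehegef


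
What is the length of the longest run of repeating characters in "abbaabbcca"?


Input: "abbaabbcca"
Scanning for longest run:
  Position 1 ('b'): new char, reset run to 1
  Position 2 ('b'): continues run of 'b', length=2
  Position 3 ('a'): new char, reset run to 1
  Position 4 ('a'): continues run of 'a', length=2
  Position 5 ('b'): new char, reset run to 1
  Position 6 ('b'): continues run of 'b', length=2
  Position 7 ('c'): new char, reset run to 1
  Position 8 ('c'): continues run of 'c', length=2
  Position 9 ('a'): new char, reset run to 1
Longest run: 'b' with length 2

2


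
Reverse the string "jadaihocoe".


Input: jadaihocoe
Reading characters right to left:
  Position 9: 'e'
  Position 8: 'o'
  Position 7: 'c'
  Position 6: 'o'
  Position 5: 'h'
  Position 4: 'i'
  Position 3: 'a'
  Position 2: 'd'
  Position 1: 'a'
  Position 0: 'j'
Reversed: eocohiadaj

eocohiadaj


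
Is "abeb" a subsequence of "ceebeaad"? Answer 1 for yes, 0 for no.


Check if "abeb" is a subsequence of "ceebeaad"
Greedy scan:
  Position 0 ('c'): no match needed
  Position 1 ('e'): no match needed
  Position 2 ('e'): no match needed
  Position 3 ('b'): no match needed
  Position 4 ('e'): no match needed
  Position 5 ('a'): matches sub[0] = 'a'
  Position 6 ('a'): no match needed
  Position 7 ('d'): no match needed
Only matched 1/4 characters => not a subsequence

0


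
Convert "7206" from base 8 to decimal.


Input: "7206" in base 8
Positional expansion:
  Digit '7' (value 7) x 8^3 = 3584
  Digit '2' (value 2) x 8^2 = 128
  Digit '0' (value 0) x 8^1 = 0
  Digit '6' (value 6) x 8^0 = 6
Sum = 3718

3718


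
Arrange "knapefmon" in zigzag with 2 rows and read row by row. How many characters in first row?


Zigzag "knapefmon" into 2 rows:
Placing characters:
  'k' => row 0
  'n' => row 1
  'a' => row 0
  'p' => row 1
  'e' => row 0
  'f' => row 1
  'm' => row 0
  'o' => row 1
  'n' => row 0
Rows:
  Row 0: "kaemn"
  Row 1: "npfo"
First row length: 5

5


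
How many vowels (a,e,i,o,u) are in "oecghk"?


Input: oecghk
Checking each character:
  'o' at position 0: vowel (running total: 1)
  'e' at position 1: vowel (running total: 2)
  'c' at position 2: consonant
  'g' at position 3: consonant
  'h' at position 4: consonant
  'k' at position 5: consonant
Total vowels: 2

2


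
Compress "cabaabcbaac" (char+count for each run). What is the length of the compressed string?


Input: cabaabcbaac
Runs:
  'c' x 1 => "c1"
  'a' x 1 => "a1"
  'b' x 1 => "b1"
  'a' x 2 => "a2"
  'b' x 1 => "b1"
  'c' x 1 => "c1"
  'b' x 1 => "b1"
  'a' x 2 => "a2"
  'c' x 1 => "c1"
Compressed: "c1a1b1a2b1c1b1a2c1"
Compressed length: 18

18


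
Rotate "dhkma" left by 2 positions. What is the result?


Input: "dhkma", rotate left by 2
First 2 characters: "dh"
Remaining characters: "kma"
Concatenate remaining + first: "kma" + "dh" = "kmadh"

kmadh


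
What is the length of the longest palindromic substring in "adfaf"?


Input: "adfaf"
Checking substrings for palindromes:
  [2:5] "faf" (len 3) => palindrome
Longest palindromic substring: "faf" with length 3

3


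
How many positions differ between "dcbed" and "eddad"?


Comparing "dcbed" and "eddad" position by position:
  Position 0: 'd' vs 'e' => DIFFER
  Position 1: 'c' vs 'd' => DIFFER
  Position 2: 'b' vs 'd' => DIFFER
  Position 3: 'e' vs 'a' => DIFFER
  Position 4: 'd' vs 'd' => same
Positions that differ: 4

4


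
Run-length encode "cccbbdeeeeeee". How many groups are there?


Input: cccbbdeeeeeee
Scanning for consecutive runs:
  Group 1: 'c' x 3 (positions 0-2)
  Group 2: 'b' x 2 (positions 3-4)
  Group 3: 'd' x 1 (positions 5-5)
  Group 4: 'e' x 7 (positions 6-12)
Total groups: 4

4


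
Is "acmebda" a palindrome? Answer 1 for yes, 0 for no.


Input: acmebda
Reversed: adbemca
  Compare pos 0 ('a') with pos 6 ('a'): match
  Compare pos 1 ('c') with pos 5 ('d'): MISMATCH
  Compare pos 2 ('m') with pos 4 ('b'): MISMATCH
Result: not a palindrome

0


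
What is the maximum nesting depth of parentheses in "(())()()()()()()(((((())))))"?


Input: "(())()()()()()()(((((())))))"
Tracking depth:
  Position 0 '(': depth becomes 1
  Position 1 '(': depth becomes 2
  Position 2 ')': depth becomes 1
  Position 3 ')': depth becomes 0
  Position 4 '(': depth becomes 1
  Position 5 ')': depth becomes 0
  Position 6 '(': depth becomes 1
  Position 7 ')': depth becomes 0
  Position 8 '(': depth becomes 1
  Position 9 ')': depth becomes 0
  Position 10 '(': depth becomes 1
  Position 11 ')': depth becomes 0
  Position 12 '(': depth becomes 1
  Position 13 ')': depth becomes 0
  Position 14 '(': depth becomes 1
  Position 15 ')': depth becomes 0
  Position 16 '(': depth becomes 1
  Position 17 '(': depth becomes 2
  Position 18 '(': depth becomes 3
  Position 19 '(': depth becomes 4
  Position 20 '(': depth becomes 5
  Position 21 '(': depth becomes 6
  Position 22 ')': depth becomes 5
  Position 23 ')': depth becomes 4
  Position 24 ')': depth becomes 3
  Position 25 ')': depth becomes 2
  Position 26 ')': depth becomes 1
  Position 27 ')': depth becomes 0
Maximum depth reached: 6

6


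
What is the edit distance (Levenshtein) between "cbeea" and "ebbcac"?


Computing edit distance: "cbeea" -> "ebbcac"
DP table:
           e    b    b    c    a    c
      0    1    2    3    4    5    6
  c   1    1    2    3    3    4    5
  b   2    2    1    2    3    4    5
  e   3    2    2    2    3    4    5
  e   4    3    3    3    3    4    5
  a   5    4    4    4    4    3    4
Edit distance = dp[5][6] = 4

4


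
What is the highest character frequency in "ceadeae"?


Input: ceadeae
Character counts:
  'a': 2
  'c': 1
  'd': 1
  'e': 3
Maximum frequency: 3

3


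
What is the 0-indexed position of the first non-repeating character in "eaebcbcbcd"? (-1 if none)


Input: eaebcbcbcd
Character frequencies:
  'a': 1
  'b': 3
  'c': 3
  'd': 1
  'e': 2
Scanning left to right for freq == 1:
  Position 0 ('e'): freq=2, skip
  Position 1 ('a'): unique! => answer = 1

1


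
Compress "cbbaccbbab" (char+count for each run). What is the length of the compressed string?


Input: cbbaccbbab
Runs:
  'c' x 1 => "c1"
  'b' x 2 => "b2"
  'a' x 1 => "a1"
  'c' x 2 => "c2"
  'b' x 2 => "b2"
  'a' x 1 => "a1"
  'b' x 1 => "b1"
Compressed: "c1b2a1c2b2a1b1"
Compressed length: 14

14


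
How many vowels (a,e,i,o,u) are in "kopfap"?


Input: kopfap
Checking each character:
  'k' at position 0: consonant
  'o' at position 1: vowel (running total: 1)
  'p' at position 2: consonant
  'f' at position 3: consonant
  'a' at position 4: vowel (running total: 2)
  'p' at position 5: consonant
Total vowels: 2

2


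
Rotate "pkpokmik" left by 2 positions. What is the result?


Input: "pkpokmik", rotate left by 2
First 2 characters: "pk"
Remaining characters: "pokmik"
Concatenate remaining + first: "pokmik" + "pk" = "pokmikpk"

pokmikpk


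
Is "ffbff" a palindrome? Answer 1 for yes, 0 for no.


Input: ffbff
Reversed: ffbff
  Compare pos 0 ('f') with pos 4 ('f'): match
  Compare pos 1 ('f') with pos 3 ('f'): match
Result: palindrome

1


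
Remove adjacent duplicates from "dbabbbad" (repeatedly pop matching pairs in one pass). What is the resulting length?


Input: dbabbbad
Stack-based adjacent duplicate removal:
  Read 'd': push. Stack: d
  Read 'b': push. Stack: db
  Read 'a': push. Stack: dba
  Read 'b': push. Stack: dbab
  Read 'b': matches stack top 'b' => pop. Stack: dba
  Read 'b': push. Stack: dbab
  Read 'a': push. Stack: dbaba
  Read 'd': push. Stack: dbabad
Final stack: "dbabad" (length 6)

6


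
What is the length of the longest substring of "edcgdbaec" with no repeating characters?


Input: "edcgdbaec"
Sliding window (track last position of each char):
  Position 0 ('e'): window [0,0] length 1 -- new best
  Position 1 ('d'): window [0,1] length 2 -- new best
  Position 2 ('c'): window [0,2] length 3 -- new best
  Position 3 ('g'): window [0,3] length 4 -- new best
  Position 4 ('d'): repeat (last at 1), move window start to 2
  Position 4 ('d'): window [2,4] length 3
  Position 5 ('b'): window [2,5] length 4
  Position 6 ('a'): window [2,6] length 5 -- new best
  Position 7 ('e'): window [2,7] length 6 -- new best
  Position 8 ('c'): repeat (last at 2), move window start to 3
  Position 8 ('c'): window [3,8] length 6
Longest substring with no repeats: "cgdbae" with length 6

6


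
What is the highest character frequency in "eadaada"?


Input: eadaada
Character counts:
  'a': 4
  'd': 2
  'e': 1
Maximum frequency: 4

4


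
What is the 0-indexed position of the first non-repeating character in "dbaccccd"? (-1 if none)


Input: dbaccccd
Character frequencies:
  'a': 1
  'b': 1
  'c': 4
  'd': 2
Scanning left to right for freq == 1:
  Position 0 ('d'): freq=2, skip
  Position 1 ('b'): unique! => answer = 1

1


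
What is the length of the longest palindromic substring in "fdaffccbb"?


Input: "fdaffccbb"
Checking substrings for palindromes:
  [3:5] "ff" (len 2) => palindrome
  [5:7] "cc" (len 2) => palindrome
  [7:9] "bb" (len 2) => palindrome
Longest palindromic substring: "ff" with length 2

2


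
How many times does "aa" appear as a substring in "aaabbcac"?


Searching for "aa" in "aaabbcac"
Scanning each position:
  Position 0: "aa" => MATCH
  Position 1: "aa" => MATCH
  Position 2: "ab" => no
  Position 3: "bb" => no
  Position 4: "bc" => no
  Position 5: "ca" => no
  Position 6: "ac" => no
Total occurrences: 2

2


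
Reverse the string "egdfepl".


Input: egdfepl
Reading characters right to left:
  Position 6: 'l'
  Position 5: 'p'
  Position 4: 'e'
  Position 3: 'f'
  Position 2: 'd'
  Position 1: 'g'
  Position 0: 'e'
Reversed: lpefdge

lpefdge


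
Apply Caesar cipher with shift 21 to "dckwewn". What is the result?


Caesar cipher: shift "dckwewn" by 21
  'd' (pos 3) + 21 = pos 24 = 'y'
  'c' (pos 2) + 21 = pos 23 = 'x'
  'k' (pos 10) + 21 = pos 5 = 'f'
  'w' (pos 22) + 21 = pos 17 = 'r'
  'e' (pos 4) + 21 = pos 25 = 'z'
  'w' (pos 22) + 21 = pos 17 = 'r'
  'n' (pos 13) + 21 = pos 8 = 'i'
Result: yxfrzri

yxfrzri


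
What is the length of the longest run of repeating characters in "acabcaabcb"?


Input: "acabcaabcb"
Scanning for longest run:
  Position 1 ('c'): new char, reset run to 1
  Position 2 ('a'): new char, reset run to 1
  Position 3 ('b'): new char, reset run to 1
  Position 4 ('c'): new char, reset run to 1
  Position 5 ('a'): new char, reset run to 1
  Position 6 ('a'): continues run of 'a', length=2
  Position 7 ('b'): new char, reset run to 1
  Position 8 ('c'): new char, reset run to 1
  Position 9 ('b'): new char, reset run to 1
Longest run: 'a' with length 2

2


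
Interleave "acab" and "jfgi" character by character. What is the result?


Interleaving "acab" and "jfgi":
  Position 0: 'a' from first, 'j' from second => "aj"
  Position 1: 'c' from first, 'f' from second => "cf"
  Position 2: 'a' from first, 'g' from second => "ag"
  Position 3: 'b' from first, 'i' from second => "bi"
Result: ajcfagbi

ajcfagbi


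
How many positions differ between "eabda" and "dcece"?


Comparing "eabda" and "dcece" position by position:
  Position 0: 'e' vs 'd' => DIFFER
  Position 1: 'a' vs 'c' => DIFFER
  Position 2: 'b' vs 'e' => DIFFER
  Position 3: 'd' vs 'c' => DIFFER
  Position 4: 'a' vs 'e' => DIFFER
Positions that differ: 5

5


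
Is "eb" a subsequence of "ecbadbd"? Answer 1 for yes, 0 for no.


Check if "eb" is a subsequence of "ecbadbd"
Greedy scan:
  Position 0 ('e'): matches sub[0] = 'e'
  Position 1 ('c'): no match needed
  Position 2 ('b'): matches sub[1] = 'b'
  Position 3 ('a'): no match needed
  Position 4 ('d'): no match needed
  Position 5 ('b'): no match needed
  Position 6 ('d'): no match needed
All 2 characters matched => is a subsequence

1


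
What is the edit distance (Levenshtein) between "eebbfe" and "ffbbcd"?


Computing edit distance: "eebbfe" -> "ffbbcd"
DP table:
           f    f    b    b    c    d
      0    1    2    3    4    5    6
  e   1    1    2    3    4    5    6
  e   2    2    2    3    4    5    6
  b   3    3    3    2    3    4    5
  b   4    4    4    3    2    3    4
  f   5    4    4    4    3    3    4
  e   6    5    5    5    4    4    4
Edit distance = dp[6][6] = 4

4


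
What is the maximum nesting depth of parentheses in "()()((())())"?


Input: "()()((())())"
Tracking depth:
  Position 0 '(': depth becomes 1
  Position 1 ')': depth becomes 0
  Position 2 '(': depth becomes 1
  Position 3 ')': depth becomes 0
  Position 4 '(': depth becomes 1
  Position 5 '(': depth becomes 2
  Position 6 '(': depth becomes 3
  Position 7 ')': depth becomes 2
  Position 8 ')': depth becomes 1
  Position 9 '(': depth becomes 2
  Position 10 ')': depth becomes 1
  Position 11 ')': depth becomes 0
Maximum depth reached: 3

3


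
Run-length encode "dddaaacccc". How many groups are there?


Input: dddaaacccc
Scanning for consecutive runs:
  Group 1: 'd' x 3 (positions 0-2)
  Group 2: 'a' x 3 (positions 3-5)
  Group 3: 'c' x 4 (positions 6-9)
Total groups: 3

3


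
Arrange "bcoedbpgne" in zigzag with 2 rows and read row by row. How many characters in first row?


Zigzag "bcoedbpgne" into 2 rows:
Placing characters:
  'b' => row 0
  'c' => row 1
  'o' => row 0
  'e' => row 1
  'd' => row 0
  'b' => row 1
  'p' => row 0
  'g' => row 1
  'n' => row 0
  'e' => row 1
Rows:
  Row 0: "bodpn"
  Row 1: "cebge"
First row length: 5

5


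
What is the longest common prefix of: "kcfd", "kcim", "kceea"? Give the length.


Words: kcfd, kcim, kceea
  Position 0: all 'k' => match
  Position 1: all 'c' => match
  Position 2: ('f', 'i', 'e') => mismatch, stop
LCP = "kc" (length 2)

2


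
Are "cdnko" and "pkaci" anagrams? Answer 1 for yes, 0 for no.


Strings: "cdnko", "pkaci"
Sorted first:  cdkno
Sorted second: acikp
Differ at position 0: 'c' vs 'a' => not anagrams

0


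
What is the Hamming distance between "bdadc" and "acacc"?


Comparing "bdadc" and "acacc" position by position:
  Position 0: 'b' vs 'a' => differ
  Position 1: 'd' vs 'c' => differ
  Position 2: 'a' vs 'a' => same
  Position 3: 'd' vs 'c' => differ
  Position 4: 'c' vs 'c' => same
Total differences (Hamming distance): 3

3


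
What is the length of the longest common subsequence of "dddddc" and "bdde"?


LCS of "dddddc" and "bdde"
DP table:
           b    d    d    e
      0    0    0    0    0
  d   0    0    1    1    1
  d   0    0    1    2    2
  d   0    0    1    2    2
  d   0    0    1    2    2
  d   0    0    1    2    2
  c   0    0    1    2    2
LCS length = dp[6][4] = 2

2


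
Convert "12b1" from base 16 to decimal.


Input: "12b1" in base 16
Positional expansion:
  Digit '1' (value 1) x 16^3 = 4096
  Digit '2' (value 2) x 16^2 = 512
  Digit 'b' (value 11) x 16^1 = 176
  Digit '1' (value 1) x 16^0 = 1
Sum = 4785

4785


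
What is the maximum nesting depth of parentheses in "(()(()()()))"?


Input: "(()(()()()))"
Tracking depth:
  Position 0 '(': depth becomes 1
  Position 1 '(': depth becomes 2
  Position 2 ')': depth becomes 1
  Position 3 '(': depth becomes 2
  Position 4 '(': depth becomes 3
  Position 5 ')': depth becomes 2
  Position 6 '(': depth becomes 3
  Position 7 ')': depth becomes 2
  Position 8 '(': depth becomes 3
  Position 9 ')': depth becomes 2
  Position 10 ')': depth becomes 1
  Position 11 ')': depth becomes 0
Maximum depth reached: 3

3


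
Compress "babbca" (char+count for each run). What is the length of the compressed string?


Input: babbca
Runs:
  'b' x 1 => "b1"
  'a' x 1 => "a1"
  'b' x 2 => "b2"
  'c' x 1 => "c1"
  'a' x 1 => "a1"
Compressed: "b1a1b2c1a1"
Compressed length: 10

10


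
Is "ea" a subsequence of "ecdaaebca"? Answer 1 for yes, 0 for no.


Check if "ea" is a subsequence of "ecdaaebca"
Greedy scan:
  Position 0 ('e'): matches sub[0] = 'e'
  Position 1 ('c'): no match needed
  Position 2 ('d'): no match needed
  Position 3 ('a'): matches sub[1] = 'a'
  Position 4 ('a'): no match needed
  Position 5 ('e'): no match needed
  Position 6 ('b'): no match needed
  Position 7 ('c'): no match needed
  Position 8 ('a'): no match needed
All 2 characters matched => is a subsequence

1


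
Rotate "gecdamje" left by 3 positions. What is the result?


Input: "gecdamje", rotate left by 3
First 3 characters: "gec"
Remaining characters: "damje"
Concatenate remaining + first: "damje" + "gec" = "damjegec"

damjegec


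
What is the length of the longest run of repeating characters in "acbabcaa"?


Input: "acbabcaa"
Scanning for longest run:
  Position 1 ('c'): new char, reset run to 1
  Position 2 ('b'): new char, reset run to 1
  Position 3 ('a'): new char, reset run to 1
  Position 4 ('b'): new char, reset run to 1
  Position 5 ('c'): new char, reset run to 1
  Position 6 ('a'): new char, reset run to 1
  Position 7 ('a'): continues run of 'a', length=2
Longest run: 'a' with length 2

2


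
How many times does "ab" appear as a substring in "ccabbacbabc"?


Searching for "ab" in "ccabbacbabc"
Scanning each position:
  Position 0: "cc" => no
  Position 1: "ca" => no
  Position 2: "ab" => MATCH
  Position 3: "bb" => no
  Position 4: "ba" => no
  Position 5: "ac" => no
  Position 6: "cb" => no
  Position 7: "ba" => no
  Position 8: "ab" => MATCH
  Position 9: "bc" => no
Total occurrences: 2

2


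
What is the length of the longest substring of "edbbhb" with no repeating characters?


Input: "edbbhb"
Sliding window (track last position of each char):
  Position 0 ('e'): window [0,0] length 1 -- new best
  Position 1 ('d'): window [0,1] length 2 -- new best
  Position 2 ('b'): window [0,2] length 3 -- new best
  Position 3 ('b'): repeat (last at 2), move window start to 3
  Position 3 ('b'): window [3,3] length 1
  Position 4 ('h'): window [3,4] length 2
  Position 5 ('b'): repeat (last at 3), move window start to 4
  Position 5 ('b'): window [4,5] length 2
Longest substring with no repeats: "edb" with length 3

3


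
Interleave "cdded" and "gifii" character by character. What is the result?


Interleaving "cdded" and "gifii":
  Position 0: 'c' from first, 'g' from second => "cg"
  Position 1: 'd' from first, 'i' from second => "di"
  Position 2: 'd' from first, 'f' from second => "df"
  Position 3: 'e' from first, 'i' from second => "ei"
  Position 4: 'd' from first, 'i' from second => "di"
Result: cgdidfeidi

cgdidfeidi


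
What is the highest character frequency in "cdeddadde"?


Input: cdeddadde
Character counts:
  'a': 1
  'c': 1
  'd': 5
  'e': 2
Maximum frequency: 5

5


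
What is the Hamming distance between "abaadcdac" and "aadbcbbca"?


Comparing "abaadcdac" and "aadbcbbca" position by position:
  Position 0: 'a' vs 'a' => same
  Position 1: 'b' vs 'a' => differ
  Position 2: 'a' vs 'd' => differ
  Position 3: 'a' vs 'b' => differ
  Position 4: 'd' vs 'c' => differ
  Position 5: 'c' vs 'b' => differ
  Position 6: 'd' vs 'b' => differ
  Position 7: 'a' vs 'c' => differ
  Position 8: 'c' vs 'a' => differ
Total differences (Hamming distance): 8

8


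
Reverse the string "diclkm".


Input: diclkm
Reading characters right to left:
  Position 5: 'm'
  Position 4: 'k'
  Position 3: 'l'
  Position 2: 'c'
  Position 1: 'i'
  Position 0: 'd'
Reversed: mklcid

mklcid


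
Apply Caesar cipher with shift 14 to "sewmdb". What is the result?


Caesar cipher: shift "sewmdb" by 14
  's' (pos 18) + 14 = pos 6 = 'g'
  'e' (pos 4) + 14 = pos 18 = 's'
  'w' (pos 22) + 14 = pos 10 = 'k'
  'm' (pos 12) + 14 = pos 0 = 'a'
  'd' (pos 3) + 14 = pos 17 = 'r'
  'b' (pos 1) + 14 = pos 15 = 'p'
Result: gskarp

gskarp


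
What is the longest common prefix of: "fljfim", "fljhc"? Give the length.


Words: fljfim, fljhc
  Position 0: all 'f' => match
  Position 1: all 'l' => match
  Position 2: all 'j' => match
  Position 3: ('f', 'h') => mismatch, stop
LCP = "flj" (length 3)

3


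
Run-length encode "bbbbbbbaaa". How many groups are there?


Input: bbbbbbbaaa
Scanning for consecutive runs:
  Group 1: 'b' x 7 (positions 0-6)
  Group 2: 'a' x 3 (positions 7-9)
Total groups: 2

2


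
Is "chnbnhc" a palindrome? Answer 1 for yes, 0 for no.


Input: chnbnhc
Reversed: chnbnhc
  Compare pos 0 ('c') with pos 6 ('c'): match
  Compare pos 1 ('h') with pos 5 ('h'): match
  Compare pos 2 ('n') with pos 4 ('n'): match
Result: palindrome

1


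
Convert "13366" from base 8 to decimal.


Input: "13366" in base 8
Positional expansion:
  Digit '1' (value 1) x 8^4 = 4096
  Digit '3' (value 3) x 8^3 = 1536
  Digit '3' (value 3) x 8^2 = 192
  Digit '6' (value 6) x 8^1 = 48
  Digit '6' (value 6) x 8^0 = 6
Sum = 5878

5878


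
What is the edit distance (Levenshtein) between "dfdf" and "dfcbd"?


Computing edit distance: "dfdf" -> "dfcbd"
DP table:
           d    f    c    b    d
      0    1    2    3    4    5
  d   1    0    1    2    3    4
  f   2    1    0    1    2    3
  d   3    2    1    1    2    2
  f   4    3    2    2    2    3
Edit distance = dp[4][5] = 3

3


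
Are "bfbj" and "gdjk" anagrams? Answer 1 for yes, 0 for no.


Strings: "bfbj", "gdjk"
Sorted first:  bbfj
Sorted second: dgjk
Differ at position 0: 'b' vs 'd' => not anagrams

0


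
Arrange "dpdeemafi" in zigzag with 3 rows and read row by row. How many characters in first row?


Zigzag "dpdeemafi" into 3 rows:
Placing characters:
  'd' => row 0
  'p' => row 1
  'd' => row 2
  'e' => row 1
  'e' => row 0
  'm' => row 1
  'a' => row 2
  'f' => row 1
  'i' => row 0
Rows:
  Row 0: "dei"
  Row 1: "pemf"
  Row 2: "da"
First row length: 3

3


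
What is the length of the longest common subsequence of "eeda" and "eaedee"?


LCS of "eeda" and "eaedee"
DP table:
           e    a    e    d    e    e
      0    0    0    0    0    0    0
  e   0    1    1    1    1    1    1
  e   0    1    1    2    2    2    2
  d   0    1    1    2    3    3    3
  a   0    1    2    2    3    3    3
LCS length = dp[4][6] = 3

3


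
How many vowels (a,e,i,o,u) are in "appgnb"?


Input: appgnb
Checking each character:
  'a' at position 0: vowel (running total: 1)
  'p' at position 1: consonant
  'p' at position 2: consonant
  'g' at position 3: consonant
  'n' at position 4: consonant
  'b' at position 5: consonant
Total vowels: 1

1


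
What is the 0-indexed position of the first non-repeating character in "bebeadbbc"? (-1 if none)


Input: bebeadbbc
Character frequencies:
  'a': 1
  'b': 4
  'c': 1
  'd': 1
  'e': 2
Scanning left to right for freq == 1:
  Position 0 ('b'): freq=4, skip
  Position 1 ('e'): freq=2, skip
  Position 2 ('b'): freq=4, skip
  Position 3 ('e'): freq=2, skip
  Position 4 ('a'): unique! => answer = 4

4


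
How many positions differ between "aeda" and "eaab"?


Comparing "aeda" and "eaab" position by position:
  Position 0: 'a' vs 'e' => DIFFER
  Position 1: 'e' vs 'a' => DIFFER
  Position 2: 'd' vs 'a' => DIFFER
  Position 3: 'a' vs 'b' => DIFFER
Positions that differ: 4

4


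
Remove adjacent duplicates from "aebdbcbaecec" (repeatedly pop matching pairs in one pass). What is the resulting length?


Input: aebdbcbaecec
Stack-based adjacent duplicate removal:
  Read 'a': push. Stack: a
  Read 'e': push. Stack: ae
  Read 'b': push. Stack: aeb
  Read 'd': push. Stack: aebd
  Read 'b': push. Stack: aebdb
  Read 'c': push. Stack: aebdbc
  Read 'b': push. Stack: aebdbcb
  Read 'a': push. Stack: aebdbcba
  Read 'e': push. Stack: aebdbcbae
  Read 'c': push. Stack: aebdbcbaec
  Read 'e': push. Stack: aebdbcbaece
  Read 'c': push. Stack: aebdbcbaecec
Final stack: "aebdbcbaecec" (length 12)

12


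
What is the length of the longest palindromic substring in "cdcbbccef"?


Input: "cdcbbccef"
Checking substrings for palindromes:
  [2:6] "cbbc" (len 4) => palindrome
  [0:3] "cdc" (len 3) => palindrome
  [3:5] "bb" (len 2) => palindrome
  [5:7] "cc" (len 2) => palindrome
Longest palindromic substring: "cbbc" with length 4

4


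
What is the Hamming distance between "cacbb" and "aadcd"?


Comparing "cacbb" and "aadcd" position by position:
  Position 0: 'c' vs 'a' => differ
  Position 1: 'a' vs 'a' => same
  Position 2: 'c' vs 'd' => differ
  Position 3: 'b' vs 'c' => differ
  Position 4: 'b' vs 'd' => differ
Total differences (Hamming distance): 4

4


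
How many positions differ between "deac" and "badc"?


Comparing "deac" and "badc" position by position:
  Position 0: 'd' vs 'b' => DIFFER
  Position 1: 'e' vs 'a' => DIFFER
  Position 2: 'a' vs 'd' => DIFFER
  Position 3: 'c' vs 'c' => same
Positions that differ: 3

3


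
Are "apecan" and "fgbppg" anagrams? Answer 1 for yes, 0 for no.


Strings: "apecan", "fgbppg"
Sorted first:  aacenp
Sorted second: bfggpp
Differ at position 0: 'a' vs 'b' => not anagrams

0


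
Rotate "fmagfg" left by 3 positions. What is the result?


Input: "fmagfg", rotate left by 3
First 3 characters: "fma"
Remaining characters: "gfg"
Concatenate remaining + first: "gfg" + "fma" = "gfgfma"

gfgfma


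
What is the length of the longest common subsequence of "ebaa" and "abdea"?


LCS of "ebaa" and "abdea"
DP table:
           a    b    d    e    a
      0    0    0    0    0    0
  e   0    0    0    0    1    1
  b   0    0    1    1    1    1
  a   0    1    1    1    1    2
  a   0    1    1    1    1    2
LCS length = dp[4][5] = 2

2


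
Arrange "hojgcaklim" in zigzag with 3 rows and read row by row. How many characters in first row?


Zigzag "hojgcaklim" into 3 rows:
Placing characters:
  'h' => row 0
  'o' => row 1
  'j' => row 2
  'g' => row 1
  'c' => row 0
  'a' => row 1
  'k' => row 2
  'l' => row 1
  'i' => row 0
  'm' => row 1
Rows:
  Row 0: "hci"
  Row 1: "ogalm"
  Row 2: "jk"
First row length: 3

3


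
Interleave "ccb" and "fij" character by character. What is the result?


Interleaving "ccb" and "fij":
  Position 0: 'c' from first, 'f' from second => "cf"
  Position 1: 'c' from first, 'i' from second => "ci"
  Position 2: 'b' from first, 'j' from second => "bj"
Result: cfcibj

cfcibj


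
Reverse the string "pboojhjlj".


Input: pboojhjlj
Reading characters right to left:
  Position 8: 'j'
  Position 7: 'l'
  Position 6: 'j'
  Position 5: 'h'
  Position 4: 'j'
  Position 3: 'o'
  Position 2: 'o'
  Position 1: 'b'
  Position 0: 'p'
Reversed: jljhjoobp

jljhjoobp


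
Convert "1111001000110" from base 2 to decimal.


Input: "1111001000110" in base 2
Positional expansion:
  Digit '1' (value 1) x 2^12 = 4096
  Digit '1' (value 1) x 2^11 = 2048
  Digit '1' (value 1) x 2^10 = 1024
  Digit '1' (value 1) x 2^9 = 512
  Digit '0' (value 0) x 2^8 = 0
  Digit '0' (value 0) x 2^7 = 0
  Digit '1' (value 1) x 2^6 = 64
  Digit '0' (value 0) x 2^5 = 0
  Digit '0' (value 0) x 2^4 = 0
  Digit '0' (value 0) x 2^3 = 0
  Digit '1' (value 1) x 2^2 = 4
  Digit '1' (value 1) x 2^1 = 2
  Digit '0' (value 0) x 2^0 = 0
Sum = 7750

7750


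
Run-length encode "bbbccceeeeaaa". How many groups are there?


Input: bbbccceeeeaaa
Scanning for consecutive runs:
  Group 1: 'b' x 3 (positions 0-2)
  Group 2: 'c' x 3 (positions 3-5)
  Group 3: 'e' x 4 (positions 6-9)
  Group 4: 'a' x 3 (positions 10-12)
Total groups: 4

4


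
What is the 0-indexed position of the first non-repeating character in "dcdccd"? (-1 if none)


Input: dcdccd
Character frequencies:
  'c': 3
  'd': 3
Scanning left to right for freq == 1:
  Position 0 ('d'): freq=3, skip
  Position 1 ('c'): freq=3, skip
  Position 2 ('d'): freq=3, skip
  Position 3 ('c'): freq=3, skip
  Position 4 ('c'): freq=3, skip
  Position 5 ('d'): freq=3, skip
  No unique character found => answer = -1

-1


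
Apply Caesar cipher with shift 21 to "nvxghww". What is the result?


Caesar cipher: shift "nvxghww" by 21
  'n' (pos 13) + 21 = pos 8 = 'i'
  'v' (pos 21) + 21 = pos 16 = 'q'
  'x' (pos 23) + 21 = pos 18 = 's'
  'g' (pos 6) + 21 = pos 1 = 'b'
  'h' (pos 7) + 21 = pos 2 = 'c'
  'w' (pos 22) + 21 = pos 17 = 'r'
  'w' (pos 22) + 21 = pos 17 = 'r'
Result: iqsbcrr

iqsbcrr


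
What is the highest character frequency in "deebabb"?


Input: deebabb
Character counts:
  'a': 1
  'b': 3
  'd': 1
  'e': 2
Maximum frequency: 3

3


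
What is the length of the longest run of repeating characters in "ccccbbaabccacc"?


Input: "ccccbbaabccacc"
Scanning for longest run:
  Position 1 ('c'): continues run of 'c', length=2
  Position 2 ('c'): continues run of 'c', length=3
  Position 3 ('c'): continues run of 'c', length=4
  Position 4 ('b'): new char, reset run to 1
  Position 5 ('b'): continues run of 'b', length=2
  Position 6 ('a'): new char, reset run to 1
  Position 7 ('a'): continues run of 'a', length=2
  Position 8 ('b'): new char, reset run to 1
  Position 9 ('c'): new char, reset run to 1
  Position 10 ('c'): continues run of 'c', length=2
  Position 11 ('a'): new char, reset run to 1
  Position 12 ('c'): new char, reset run to 1
  Position 13 ('c'): continues run of 'c', length=2
Longest run: 'c' with length 4

4


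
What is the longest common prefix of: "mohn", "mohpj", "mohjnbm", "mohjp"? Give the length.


Words: mohn, mohpj, mohjnbm, mohjp
  Position 0: all 'm' => match
  Position 1: all 'o' => match
  Position 2: all 'h' => match
  Position 3: ('n', 'p', 'j', 'j') => mismatch, stop
LCP = "moh" (length 3)

3


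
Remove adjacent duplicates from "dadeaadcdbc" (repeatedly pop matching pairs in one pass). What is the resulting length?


Input: dadeaadcdbc
Stack-based adjacent duplicate removal:
  Read 'd': push. Stack: d
  Read 'a': push. Stack: da
  Read 'd': push. Stack: dad
  Read 'e': push. Stack: dade
  Read 'a': push. Stack: dadea
  Read 'a': matches stack top 'a' => pop. Stack: dade
  Read 'd': push. Stack: daded
  Read 'c': push. Stack: dadedc
  Read 'd': push. Stack: dadedcd
  Read 'b': push. Stack: dadedcdb
  Read 'c': push. Stack: dadedcdbc
Final stack: "dadedcdbc" (length 9)

9


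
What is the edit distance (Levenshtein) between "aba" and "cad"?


Computing edit distance: "aba" -> "cad"
DP table:
           c    a    d
      0    1    2    3
  a   1    1    1    2
  b   2    2    2    2
  a   3    3    2    3
Edit distance = dp[3][3] = 3

3


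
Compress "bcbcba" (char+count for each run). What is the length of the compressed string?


Input: bcbcba
Runs:
  'b' x 1 => "b1"
  'c' x 1 => "c1"
  'b' x 1 => "b1"
  'c' x 1 => "c1"
  'b' x 1 => "b1"
  'a' x 1 => "a1"
Compressed: "b1c1b1c1b1a1"
Compressed length: 12

12


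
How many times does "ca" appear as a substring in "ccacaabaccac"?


Searching for "ca" in "ccacaabaccac"
Scanning each position:
  Position 0: "cc" => no
  Position 1: "ca" => MATCH
  Position 2: "ac" => no
  Position 3: "ca" => MATCH
  Position 4: "aa" => no
  Position 5: "ab" => no
  Position 6: "ba" => no
  Position 7: "ac" => no
  Position 8: "cc" => no
  Position 9: "ca" => MATCH
  Position 10: "ac" => no
Total occurrences: 3

3


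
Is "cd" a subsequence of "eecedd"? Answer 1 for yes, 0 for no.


Check if "cd" is a subsequence of "eecedd"
Greedy scan:
  Position 0 ('e'): no match needed
  Position 1 ('e'): no match needed
  Position 2 ('c'): matches sub[0] = 'c'
  Position 3 ('e'): no match needed
  Position 4 ('d'): matches sub[1] = 'd'
  Position 5 ('d'): no match needed
All 2 characters matched => is a subsequence

1


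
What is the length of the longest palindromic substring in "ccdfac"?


Input: "ccdfac"
Checking substrings for palindromes:
  [0:2] "cc" (len 2) => palindrome
Longest palindromic substring: "cc" with length 2

2


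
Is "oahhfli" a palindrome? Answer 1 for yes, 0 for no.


Input: oahhfli
Reversed: ilfhhao
  Compare pos 0 ('o') with pos 6 ('i'): MISMATCH
  Compare pos 1 ('a') with pos 5 ('l'): MISMATCH
  Compare pos 2 ('h') with pos 4 ('f'): MISMATCH
Result: not a palindrome

0


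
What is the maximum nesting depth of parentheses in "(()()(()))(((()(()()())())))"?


Input: "(()()(()))(((()(()()())())))"
Tracking depth:
  Position 0 '(': depth becomes 1
  Position 1 '(': depth becomes 2
  Position 2 ')': depth becomes 1
  Position 3 '(': depth becomes 2
  Position 4 ')': depth becomes 1
  Position 5 '(': depth becomes 2
  Position 6 '(': depth becomes 3
  Position 7 ')': depth becomes 2
  Position 8 ')': depth becomes 1
  Position 9 ')': depth becomes 0
  Position 10 '(': depth becomes 1
  Position 11 '(': depth becomes 2
  Position 12 '(': depth becomes 3
  Position 13 '(': depth becomes 4
  Position 14 ')': depth becomes 3
  Position 15 '(': depth becomes 4
  Position 16 '(': depth becomes 5
  Position 17 ')': depth becomes 4
  Position 18 '(': depth becomes 5
  Position 19 ')': depth becomes 4
  Position 20 '(': depth becomes 5
  Position 21 ')': depth becomes 4
  Position 22 ')': depth becomes 3
  Position 23 '(': depth becomes 4
  Position 24 ')': depth becomes 3
  Position 25 ')': depth becomes 2
  Position 26 ')': depth becomes 1
  Position 27 ')': depth becomes 0
Maximum depth reached: 5

5


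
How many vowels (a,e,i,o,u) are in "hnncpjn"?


Input: hnncpjn
Checking each character:
  'h' at position 0: consonant
  'n' at position 1: consonant
  'n' at position 2: consonant
  'c' at position 3: consonant
  'p' at position 4: consonant
  'j' at position 5: consonant
  'n' at position 6: consonant
Total vowels: 0

0


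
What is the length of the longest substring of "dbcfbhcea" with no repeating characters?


Input: "dbcfbhcea"
Sliding window (track last position of each char):
  Position 0 ('d'): window [0,0] length 1 -- new best
  Position 1 ('b'): window [0,1] length 2 -- new best
  Position 2 ('c'): window [0,2] length 3 -- new best
  Position 3 ('f'): window [0,3] length 4 -- new best
  Position 4 ('b'): repeat (last at 1), move window start to 2
  Position 4 ('b'): window [2,4] length 3
  Position 5 ('h'): window [2,5] length 4
  Position 6 ('c'): repeat (last at 2), move window start to 3
  Position 6 ('c'): window [3,6] length 4
  Position 7 ('e'): window [3,7] length 5 -- new best
  Position 8 ('a'): window [3,8] length 6 -- new best
Longest substring with no repeats: "fbhcea" with length 6

6


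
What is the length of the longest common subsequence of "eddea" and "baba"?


LCS of "eddea" and "baba"
DP table:
           b    a    b    a
      0    0    0    0    0
  e   0    0    0    0    0
  d   0    0    0    0    0
  d   0    0    0    0    0
  e   0    0    0    0    0
  a   0    0    1    1    1
LCS length = dp[5][4] = 1

1
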